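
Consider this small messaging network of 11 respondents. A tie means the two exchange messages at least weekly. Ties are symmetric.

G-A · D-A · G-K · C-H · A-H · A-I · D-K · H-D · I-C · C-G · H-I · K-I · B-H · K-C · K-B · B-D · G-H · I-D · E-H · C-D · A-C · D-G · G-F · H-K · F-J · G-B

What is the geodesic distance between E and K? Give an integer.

One shortest route is E – H – K, which uses 2 edges, and E and K are not directly tied, so nothing shorter exists. So d(E,K) = 2.

2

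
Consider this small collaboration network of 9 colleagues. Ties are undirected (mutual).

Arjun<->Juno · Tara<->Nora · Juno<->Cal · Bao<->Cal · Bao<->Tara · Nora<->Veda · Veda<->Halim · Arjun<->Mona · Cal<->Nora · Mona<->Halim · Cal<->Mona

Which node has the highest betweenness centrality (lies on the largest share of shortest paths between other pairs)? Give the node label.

Cal

Unnormalized betweenness of each node: Arjun:1, Bao:2, Cal:13, Halim:2, Juno:2, Mona:7, Nora:7, Tara:1, Veda:2.
Cal has the largest value, 13, making it the main broker — the node through which the most shortest paths run.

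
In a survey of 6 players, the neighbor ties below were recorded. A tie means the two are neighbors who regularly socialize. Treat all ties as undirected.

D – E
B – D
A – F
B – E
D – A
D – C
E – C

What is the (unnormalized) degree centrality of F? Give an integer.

1

F is directly tied to A. That is 1 neighbor, so the degree of F is 1.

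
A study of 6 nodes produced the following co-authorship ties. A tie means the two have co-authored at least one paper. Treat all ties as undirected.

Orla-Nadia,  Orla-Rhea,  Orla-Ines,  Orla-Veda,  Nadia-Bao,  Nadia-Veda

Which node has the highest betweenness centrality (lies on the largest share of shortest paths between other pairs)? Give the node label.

Orla

Unnormalized betweenness of each node: Bao:0, Ines:0, Nadia:4, Orla:7, Rhea:0, Veda:0.
Orla has the largest value, 7, making it the main broker — the node through which the most shortest paths run.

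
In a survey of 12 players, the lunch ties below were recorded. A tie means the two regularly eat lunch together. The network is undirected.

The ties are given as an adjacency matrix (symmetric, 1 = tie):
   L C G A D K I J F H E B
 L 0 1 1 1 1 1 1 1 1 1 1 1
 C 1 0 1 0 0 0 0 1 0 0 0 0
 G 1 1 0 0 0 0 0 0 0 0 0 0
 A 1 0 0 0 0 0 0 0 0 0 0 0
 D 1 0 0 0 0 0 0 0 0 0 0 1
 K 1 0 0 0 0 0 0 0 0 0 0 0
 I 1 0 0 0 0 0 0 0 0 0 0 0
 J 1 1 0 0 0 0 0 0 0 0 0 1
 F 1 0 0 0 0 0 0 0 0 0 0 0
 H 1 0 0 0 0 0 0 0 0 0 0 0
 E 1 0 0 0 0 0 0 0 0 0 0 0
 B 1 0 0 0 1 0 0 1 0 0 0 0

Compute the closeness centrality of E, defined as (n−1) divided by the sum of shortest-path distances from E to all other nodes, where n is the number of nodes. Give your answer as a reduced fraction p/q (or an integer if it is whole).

Distances from E: A:2, B:2, C:2, D:2, F:2, G:2, H:2, I:2, J:2, K:2, L:1. Sum = 21.
n = 12, so closeness = 11/21.

11/21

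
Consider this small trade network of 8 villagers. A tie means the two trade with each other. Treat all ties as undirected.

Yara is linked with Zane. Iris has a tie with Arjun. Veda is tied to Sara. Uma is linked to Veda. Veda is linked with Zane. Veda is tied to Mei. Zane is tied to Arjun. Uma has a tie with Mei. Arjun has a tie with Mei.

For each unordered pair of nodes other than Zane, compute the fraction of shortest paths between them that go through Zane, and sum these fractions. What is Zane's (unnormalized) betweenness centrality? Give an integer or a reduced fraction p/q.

Pairs whose geodesics pass through Zane — Mei–Yara: 2/2; Sara–Iris: 1/2; Sara–Arjun: 1/2; Sara–Yara: 1; Veda–Iris: 1/2; Veda–Arjun: 1/2; Veda–Yara: 1; Iris–Yara: 1; Arjun–Yara: 1; Yara–Uma: 1.
All other pairs contribute 0.
Summing the contributions gives betweenness(Zane) = 8.

8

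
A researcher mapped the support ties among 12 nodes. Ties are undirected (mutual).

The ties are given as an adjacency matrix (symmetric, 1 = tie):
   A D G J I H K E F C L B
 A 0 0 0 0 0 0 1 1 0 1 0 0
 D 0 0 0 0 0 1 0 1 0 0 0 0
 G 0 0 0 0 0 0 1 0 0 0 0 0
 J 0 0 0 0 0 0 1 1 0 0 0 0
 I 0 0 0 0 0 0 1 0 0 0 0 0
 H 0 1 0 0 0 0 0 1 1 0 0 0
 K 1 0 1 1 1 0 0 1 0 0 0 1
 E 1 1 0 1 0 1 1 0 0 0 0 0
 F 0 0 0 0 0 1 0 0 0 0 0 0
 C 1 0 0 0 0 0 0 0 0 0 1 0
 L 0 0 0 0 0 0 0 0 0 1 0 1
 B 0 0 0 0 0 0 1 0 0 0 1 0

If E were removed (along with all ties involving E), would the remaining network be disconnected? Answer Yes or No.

Yes

Removing E leaves {A, B, C, G, I, J, K, and L} with no path to {D, F, and H}, so the network splits into 2 components. E is a cut vertex.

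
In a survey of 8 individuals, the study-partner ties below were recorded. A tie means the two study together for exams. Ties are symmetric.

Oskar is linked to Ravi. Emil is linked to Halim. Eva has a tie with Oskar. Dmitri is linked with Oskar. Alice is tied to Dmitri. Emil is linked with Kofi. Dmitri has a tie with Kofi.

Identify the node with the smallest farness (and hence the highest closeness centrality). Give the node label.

Dmitri

Farness (sum of distances to all others) for each node — Alice:18, Dmitri:12, Emil:18, Eva:20, Halim:24, Kofi:14, Oskar:14, Ravi:20.
The smallest farness is 12, for Dmitri, so Dmitri has the highest closeness.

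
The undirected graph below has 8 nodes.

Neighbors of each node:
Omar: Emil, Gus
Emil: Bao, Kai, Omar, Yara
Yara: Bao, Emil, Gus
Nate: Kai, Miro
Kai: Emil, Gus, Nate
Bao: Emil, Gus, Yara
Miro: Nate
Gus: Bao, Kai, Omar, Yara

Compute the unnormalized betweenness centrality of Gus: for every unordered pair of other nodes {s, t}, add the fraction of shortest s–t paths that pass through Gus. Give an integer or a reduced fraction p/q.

11/2

Pairs whose geodesics pass through Gus — Nate–Omar: 1/2; Nate–Bao: 1/2; Nate–Yara: 1/2; Miro–Omar: 1/2; Miro–Bao: 1/2; Miro–Yara: 1/2; Kai–Omar: 1/2; Kai–Bao: 1/2; Kai–Yara: 1/2; Omar–Bao: 1/2; Omar–Yara: 1/2.
All other pairs contribute 0.
Summing the contributions gives betweenness(Gus) = 11/2.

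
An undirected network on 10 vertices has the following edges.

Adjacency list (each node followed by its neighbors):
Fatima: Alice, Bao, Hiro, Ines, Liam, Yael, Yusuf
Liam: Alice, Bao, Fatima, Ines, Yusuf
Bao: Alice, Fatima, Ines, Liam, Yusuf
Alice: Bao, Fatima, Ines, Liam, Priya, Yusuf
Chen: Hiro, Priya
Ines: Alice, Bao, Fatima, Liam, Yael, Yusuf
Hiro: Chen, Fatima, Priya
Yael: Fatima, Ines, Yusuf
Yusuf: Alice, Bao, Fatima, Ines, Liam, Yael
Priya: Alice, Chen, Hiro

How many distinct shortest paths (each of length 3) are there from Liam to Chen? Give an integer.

2

The shortest distance is 3. The length-3 paths are: Liam–Alice–Priya–Chen; Liam–Fatima–Hiro–Chen.
That gives 2 distinct shortest paths.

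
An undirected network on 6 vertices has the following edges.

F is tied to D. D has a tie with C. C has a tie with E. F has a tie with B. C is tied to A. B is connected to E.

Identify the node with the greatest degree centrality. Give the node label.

Degrees — A:1, B:2, C:3, D:2, E:2, F:2.
The maximum is 3, attained only by C.

C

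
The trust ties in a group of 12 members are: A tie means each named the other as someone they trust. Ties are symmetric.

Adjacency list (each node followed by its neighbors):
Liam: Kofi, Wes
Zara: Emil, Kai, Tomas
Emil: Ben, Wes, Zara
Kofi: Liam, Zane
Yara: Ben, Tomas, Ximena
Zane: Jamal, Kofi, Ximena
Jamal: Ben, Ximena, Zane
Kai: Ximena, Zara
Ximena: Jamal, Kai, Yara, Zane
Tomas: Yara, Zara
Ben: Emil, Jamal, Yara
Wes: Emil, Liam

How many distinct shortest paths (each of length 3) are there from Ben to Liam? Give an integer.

The shortest distance is 3, and the only length-3 path is Ben–Emil–Wes–Liam. So there is exactly 1 shortest path.

1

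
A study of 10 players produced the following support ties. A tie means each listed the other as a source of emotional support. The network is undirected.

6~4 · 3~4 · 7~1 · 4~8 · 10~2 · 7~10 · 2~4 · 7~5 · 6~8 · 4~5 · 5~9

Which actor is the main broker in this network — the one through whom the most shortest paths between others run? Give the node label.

4

Unnormalized betweenness of each node: 1:0, 2:4, 3:0, 4:22, 5:16, 6:0, 7:10, 8:0, 9:0, 10:2.
4 has the largest value, 22, making it the main broker — the node through which the most shortest paths run.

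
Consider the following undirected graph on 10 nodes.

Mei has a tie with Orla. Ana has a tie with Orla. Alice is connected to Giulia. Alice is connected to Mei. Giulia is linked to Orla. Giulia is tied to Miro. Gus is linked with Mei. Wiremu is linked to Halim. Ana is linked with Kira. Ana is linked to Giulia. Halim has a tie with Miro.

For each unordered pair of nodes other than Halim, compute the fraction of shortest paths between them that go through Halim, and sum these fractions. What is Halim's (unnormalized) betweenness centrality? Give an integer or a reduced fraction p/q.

8

Pairs whose geodesics pass through Halim — Wiremu–Kira: 1; Wiremu–Ana: 1; Wiremu–Gus: 2/2; Wiremu–Giulia: 1; Wiremu–Alice: 1; Wiremu–Orla: 1; Wiremu–Miro: 1; Wiremu–Mei: 2/2.
All other pairs contribute 0.
Summing the contributions gives betweenness(Halim) = 8.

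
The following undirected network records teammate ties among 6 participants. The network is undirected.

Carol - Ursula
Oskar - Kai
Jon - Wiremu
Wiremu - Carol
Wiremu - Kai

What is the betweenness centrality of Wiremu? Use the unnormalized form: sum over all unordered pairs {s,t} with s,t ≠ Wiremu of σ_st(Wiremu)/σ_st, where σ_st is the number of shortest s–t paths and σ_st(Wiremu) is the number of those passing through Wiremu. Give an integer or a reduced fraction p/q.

Pairs whose geodesics pass through Wiremu — Oskar–Jon: 1; Oskar–Carol: 1; Oskar–Ursula: 1; Jon–Carol: 1; Jon–Ursula: 1; Jon–Kai: 1; Carol–Kai: 1; Ursula–Kai: 1.
All other pairs contribute 0.
Summing the contributions gives betweenness(Wiremu) = 8.

8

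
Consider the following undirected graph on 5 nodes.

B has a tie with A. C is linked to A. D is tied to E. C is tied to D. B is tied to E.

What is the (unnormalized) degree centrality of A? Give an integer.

2

A is directly tied to B and C. That is 2 neighbors, so the degree of A is 2.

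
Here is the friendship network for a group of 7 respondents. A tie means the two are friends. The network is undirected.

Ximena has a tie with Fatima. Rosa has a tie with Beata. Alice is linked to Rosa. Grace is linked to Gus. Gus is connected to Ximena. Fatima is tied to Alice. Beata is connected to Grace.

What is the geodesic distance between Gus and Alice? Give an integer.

3

One shortest route is Gus – Ximena – Fatima – Alice, which uses 3 edges, and at distance 2 from Gus we only reach {Beata, Fatima}, which does not include Alice. So d(Gus,Alice) = 3.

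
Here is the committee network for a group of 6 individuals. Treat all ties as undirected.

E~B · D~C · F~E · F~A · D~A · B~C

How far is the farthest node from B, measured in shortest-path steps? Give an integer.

3

Distances from B: A:3, C:1, D:2, E:1, F:2.
The largest is 3 (to A), so the eccentricity of B is 3.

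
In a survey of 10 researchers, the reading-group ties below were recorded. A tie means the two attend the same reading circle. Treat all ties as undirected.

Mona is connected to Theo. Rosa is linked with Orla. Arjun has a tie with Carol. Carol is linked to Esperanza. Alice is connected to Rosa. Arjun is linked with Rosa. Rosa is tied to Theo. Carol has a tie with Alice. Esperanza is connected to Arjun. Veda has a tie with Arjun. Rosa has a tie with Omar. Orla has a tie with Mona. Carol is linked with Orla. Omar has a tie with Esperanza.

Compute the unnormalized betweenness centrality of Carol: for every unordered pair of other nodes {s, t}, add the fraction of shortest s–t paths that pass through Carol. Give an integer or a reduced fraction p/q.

Pairs whose geodesics pass through Carol — Alice–Arjun: 1/2; Alice–Orla: 1/2; Alice–Veda: 1/2; Alice–Mona: 1/3; Alice–Esperanza: 1; Arjun–Orla: 1/2; Arjun–Mona: 1/3; Orla–Veda: 1/2; Orla–Esperanza: 1; Veda–Mona: 1/3; Mona–Esperanza: 1.
All other pairs contribute 0.
Summing the contributions gives betweenness(Carol) = 13/2.

13/2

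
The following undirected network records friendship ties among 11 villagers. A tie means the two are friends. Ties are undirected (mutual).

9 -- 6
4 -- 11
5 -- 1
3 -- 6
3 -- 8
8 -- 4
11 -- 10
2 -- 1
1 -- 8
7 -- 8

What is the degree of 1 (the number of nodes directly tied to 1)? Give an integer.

3

1 is directly tied to 2, 5, and 8. That is 3 neighbors, so the degree of 1 is 3.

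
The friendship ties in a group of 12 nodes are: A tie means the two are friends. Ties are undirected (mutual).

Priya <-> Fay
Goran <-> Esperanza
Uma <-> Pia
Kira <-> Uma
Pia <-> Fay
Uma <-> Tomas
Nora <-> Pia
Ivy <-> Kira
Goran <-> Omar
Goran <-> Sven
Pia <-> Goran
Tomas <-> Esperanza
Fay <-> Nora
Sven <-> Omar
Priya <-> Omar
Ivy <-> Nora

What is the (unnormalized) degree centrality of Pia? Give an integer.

4

Pia is directly tied to Fay, Goran, Nora, and Uma. That is 4 neighbors, so the degree of Pia is 4.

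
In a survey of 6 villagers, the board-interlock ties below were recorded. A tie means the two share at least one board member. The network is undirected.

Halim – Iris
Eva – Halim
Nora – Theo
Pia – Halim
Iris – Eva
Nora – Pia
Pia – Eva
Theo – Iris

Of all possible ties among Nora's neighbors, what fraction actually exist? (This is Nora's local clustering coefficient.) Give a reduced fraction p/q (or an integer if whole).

0

Nora's neighbors: Pia and Theo (k = 2).
Possible neighbor pairs: C(2,2) = 1. Edges among them: none → e = 0.
Clustering(Nora) = 0/1.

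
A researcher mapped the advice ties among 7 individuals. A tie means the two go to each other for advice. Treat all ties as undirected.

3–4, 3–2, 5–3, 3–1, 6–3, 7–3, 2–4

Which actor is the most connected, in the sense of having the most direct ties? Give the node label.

3

Degrees — 1:1, 2:2, 3:6, 4:2, 5:1, 6:1, 7:1.
The maximum is 6, attained only by 3.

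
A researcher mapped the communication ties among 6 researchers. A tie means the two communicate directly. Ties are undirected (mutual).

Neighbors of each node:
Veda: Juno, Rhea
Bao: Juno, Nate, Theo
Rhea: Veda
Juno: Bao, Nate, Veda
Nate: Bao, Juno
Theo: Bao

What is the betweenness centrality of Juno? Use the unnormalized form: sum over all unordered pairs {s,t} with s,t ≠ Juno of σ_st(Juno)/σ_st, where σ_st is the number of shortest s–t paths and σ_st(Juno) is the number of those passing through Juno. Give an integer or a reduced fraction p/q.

6

Pairs whose geodesics pass through Juno — Rhea–Theo: 1; Rhea–Bao: 1; Rhea–Nate: 1; Theo–Veda: 1; Veda–Bao: 1; Veda–Nate: 1.
All other pairs contribute 0.
Summing the contributions gives betweenness(Juno) = 6.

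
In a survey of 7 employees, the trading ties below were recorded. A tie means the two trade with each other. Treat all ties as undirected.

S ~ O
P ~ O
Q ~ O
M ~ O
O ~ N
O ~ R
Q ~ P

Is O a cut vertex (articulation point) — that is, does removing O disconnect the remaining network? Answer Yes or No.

Removing O leaves {R} with no path to {M}, so the network splits into 5 components. O is a cut vertex.

Yes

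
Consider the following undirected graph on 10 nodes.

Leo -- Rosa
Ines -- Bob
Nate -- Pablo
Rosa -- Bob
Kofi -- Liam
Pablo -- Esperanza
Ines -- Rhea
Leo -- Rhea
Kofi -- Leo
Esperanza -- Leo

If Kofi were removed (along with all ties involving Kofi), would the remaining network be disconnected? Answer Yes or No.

Removing Kofi leaves {Bob, Esperanza, Ines, Leo, Nate, Pablo, Rhea, and Rosa} with no path to {Liam}, so the network splits into 2 components. Kofi is a cut vertex.

Yes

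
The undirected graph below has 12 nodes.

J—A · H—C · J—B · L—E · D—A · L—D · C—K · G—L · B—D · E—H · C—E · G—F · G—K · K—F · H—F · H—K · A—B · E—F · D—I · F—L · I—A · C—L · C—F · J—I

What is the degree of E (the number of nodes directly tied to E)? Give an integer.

E is directly tied to C, F, H, and L. That is 4 neighbors, so the degree of E is 4.

4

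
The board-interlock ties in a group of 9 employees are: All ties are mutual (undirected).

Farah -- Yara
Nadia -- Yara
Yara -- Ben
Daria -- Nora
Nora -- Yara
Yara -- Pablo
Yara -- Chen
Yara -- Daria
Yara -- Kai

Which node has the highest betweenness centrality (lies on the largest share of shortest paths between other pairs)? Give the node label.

Unnormalized betweenness of each node: Ben:0, Chen:0, Daria:0, Farah:0, Kai:0, Nadia:0, Nora:0, Pablo:0, Yara:27.
Yara has the largest value, 27, making it the main broker — the node through which the most shortest paths run.

Yara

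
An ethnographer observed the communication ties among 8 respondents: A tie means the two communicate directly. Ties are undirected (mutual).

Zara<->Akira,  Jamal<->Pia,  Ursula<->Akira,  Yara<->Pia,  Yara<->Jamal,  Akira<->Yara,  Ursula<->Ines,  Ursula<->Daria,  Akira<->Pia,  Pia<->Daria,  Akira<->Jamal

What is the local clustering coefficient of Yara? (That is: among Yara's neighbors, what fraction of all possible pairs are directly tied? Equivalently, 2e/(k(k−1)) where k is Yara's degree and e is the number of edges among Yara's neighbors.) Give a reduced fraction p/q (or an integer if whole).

1

Yara's neighbors: Akira, Jamal, and Pia (k = 3).
Possible neighbor pairs: C(3,2) = 3. Edges among them: Akira–Jamal, Akira–Pia, Jamal–Pia → e = 3.
Clustering(Yara) = 3/3 = 1.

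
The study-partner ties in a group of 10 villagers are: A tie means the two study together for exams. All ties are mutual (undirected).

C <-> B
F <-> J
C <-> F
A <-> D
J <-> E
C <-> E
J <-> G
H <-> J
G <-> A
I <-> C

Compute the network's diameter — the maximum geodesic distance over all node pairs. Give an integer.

Eccentricity of each node (its greatest distance to any other): A:5, B:6, C:5, D:6, E:4, F:4, G:4, H:4, I:6, J:3.
The maximum eccentricity is 6, realized for instance by the pair D–I via D – A – G – J – E – C – I. So the diameter is 6.

6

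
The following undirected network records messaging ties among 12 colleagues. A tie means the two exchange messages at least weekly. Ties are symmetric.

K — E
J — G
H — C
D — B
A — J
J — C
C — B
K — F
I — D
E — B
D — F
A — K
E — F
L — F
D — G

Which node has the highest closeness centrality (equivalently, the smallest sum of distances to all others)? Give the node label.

Farness (sum of distances to all others) for each node — A:26, B:21, C:24, D:20, E:23, F:22, G:24, H:34, I:30, J:24, K:24, L:32.
The smallest farness is 20, for D, so D has the highest closeness.

D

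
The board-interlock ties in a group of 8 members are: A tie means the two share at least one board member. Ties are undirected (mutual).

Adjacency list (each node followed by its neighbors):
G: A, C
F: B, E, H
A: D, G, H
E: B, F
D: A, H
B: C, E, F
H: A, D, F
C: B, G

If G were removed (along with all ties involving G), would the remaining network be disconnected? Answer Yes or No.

Even without G, every remaining node can still reach every other (the residual graph is connected), so G is not a cut vertex.

No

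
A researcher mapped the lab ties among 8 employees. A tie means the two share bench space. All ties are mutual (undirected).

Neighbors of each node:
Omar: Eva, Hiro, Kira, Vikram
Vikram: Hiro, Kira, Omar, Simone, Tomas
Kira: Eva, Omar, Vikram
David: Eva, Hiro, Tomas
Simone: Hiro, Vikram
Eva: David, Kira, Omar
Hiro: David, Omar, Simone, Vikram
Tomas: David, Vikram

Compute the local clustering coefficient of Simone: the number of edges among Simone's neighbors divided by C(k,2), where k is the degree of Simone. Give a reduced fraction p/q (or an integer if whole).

Simone's neighbors: Hiro and Vikram (k = 2).
Possible neighbor pairs: C(2,2) = 1. Edges among them: Hiro–Vikram → e = 1.
Clustering(Simone) = 1/1.

1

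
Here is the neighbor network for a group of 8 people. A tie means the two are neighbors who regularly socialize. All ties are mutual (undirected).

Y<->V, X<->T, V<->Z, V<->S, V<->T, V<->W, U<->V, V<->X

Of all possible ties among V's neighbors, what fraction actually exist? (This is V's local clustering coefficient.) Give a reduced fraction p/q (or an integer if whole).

V's neighbors: S, T, U, W, X, Y, and Z (k = 7).
Possible neighbor pairs: C(7,2) = 21. Edges among them: T–X → e = 1.
Clustering(V) = 1/21.

1/21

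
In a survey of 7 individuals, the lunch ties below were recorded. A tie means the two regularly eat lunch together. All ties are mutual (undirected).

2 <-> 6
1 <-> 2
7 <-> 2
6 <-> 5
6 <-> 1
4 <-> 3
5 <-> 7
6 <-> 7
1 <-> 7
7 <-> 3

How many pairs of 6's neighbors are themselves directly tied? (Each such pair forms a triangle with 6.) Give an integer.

4

6's neighbors: 1, 2, 5, and 7.
Neighbor pairs that are themselves tied: 6–1–2; 6–1–7; 6–2–7; 6–5–7. Each forms one triangle with 6, for 4 in total.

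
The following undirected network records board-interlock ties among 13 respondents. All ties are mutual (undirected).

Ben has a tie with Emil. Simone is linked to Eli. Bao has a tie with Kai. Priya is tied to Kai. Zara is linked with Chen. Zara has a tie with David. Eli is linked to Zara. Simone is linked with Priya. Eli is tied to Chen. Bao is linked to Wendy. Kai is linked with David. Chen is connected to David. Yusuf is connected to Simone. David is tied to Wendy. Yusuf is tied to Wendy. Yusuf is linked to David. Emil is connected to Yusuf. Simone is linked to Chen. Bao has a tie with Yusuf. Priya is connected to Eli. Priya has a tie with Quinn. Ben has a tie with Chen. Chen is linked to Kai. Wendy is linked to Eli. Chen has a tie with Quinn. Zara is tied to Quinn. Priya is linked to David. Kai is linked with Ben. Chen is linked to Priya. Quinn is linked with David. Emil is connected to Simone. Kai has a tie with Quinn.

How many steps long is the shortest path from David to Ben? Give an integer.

2

One shortest route is David – Kai – Ben, which uses 2 edges, and David and Ben are not directly tied, so nothing shorter exists. So d(David,Ben) = 2.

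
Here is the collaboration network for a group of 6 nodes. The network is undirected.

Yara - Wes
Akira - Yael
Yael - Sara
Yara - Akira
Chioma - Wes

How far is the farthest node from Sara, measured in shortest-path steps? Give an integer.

Distances from Sara: Akira:2, Chioma:5, Wes:4, Yael:1, Yara:3.
The largest is 5 (to Chioma), so the eccentricity of Sara is 5.

5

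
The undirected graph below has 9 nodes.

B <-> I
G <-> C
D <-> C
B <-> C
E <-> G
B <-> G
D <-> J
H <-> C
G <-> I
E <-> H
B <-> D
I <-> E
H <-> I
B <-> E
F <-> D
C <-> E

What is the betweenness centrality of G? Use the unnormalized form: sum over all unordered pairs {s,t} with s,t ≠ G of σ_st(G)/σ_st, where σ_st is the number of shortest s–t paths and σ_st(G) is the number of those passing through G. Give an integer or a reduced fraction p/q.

Pairs whose geodesics pass through G — I–C: 1/4.
All other pairs contribute 0.
Summing the contributions gives betweenness(G) = 1/4.

1/4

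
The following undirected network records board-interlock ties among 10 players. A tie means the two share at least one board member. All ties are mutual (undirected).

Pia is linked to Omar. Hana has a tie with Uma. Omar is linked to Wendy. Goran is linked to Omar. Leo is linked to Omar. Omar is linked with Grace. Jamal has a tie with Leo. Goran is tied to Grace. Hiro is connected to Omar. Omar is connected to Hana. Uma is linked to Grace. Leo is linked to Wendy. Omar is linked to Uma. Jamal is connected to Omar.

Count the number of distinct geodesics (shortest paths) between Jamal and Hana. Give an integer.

The shortest distance is 2, and the only length-2 path is Jamal–Omar–Hana. So there is exactly 1 shortest path.

1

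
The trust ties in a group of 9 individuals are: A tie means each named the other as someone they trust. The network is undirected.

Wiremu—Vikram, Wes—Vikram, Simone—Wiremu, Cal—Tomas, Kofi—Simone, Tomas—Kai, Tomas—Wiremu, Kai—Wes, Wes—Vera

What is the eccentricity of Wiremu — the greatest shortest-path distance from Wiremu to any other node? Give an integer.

3

Distances from Wiremu: Cal:2, Kai:2, Kofi:2, Simone:1, Tomas:1, Vera:3, Vikram:1, Wes:2.
The largest is 3 (to Vera), so the eccentricity of Wiremu is 3.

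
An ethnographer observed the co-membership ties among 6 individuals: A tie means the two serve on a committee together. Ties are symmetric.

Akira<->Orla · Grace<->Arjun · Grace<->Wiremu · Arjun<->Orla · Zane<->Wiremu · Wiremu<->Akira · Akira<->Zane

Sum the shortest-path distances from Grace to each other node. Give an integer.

8

Distances from Grace: Akira:2, Arjun:1, Orla:2, Wiremu:1, Zane:2.
Sum = 2 + 1 + 2 + 1 + 2 = 8.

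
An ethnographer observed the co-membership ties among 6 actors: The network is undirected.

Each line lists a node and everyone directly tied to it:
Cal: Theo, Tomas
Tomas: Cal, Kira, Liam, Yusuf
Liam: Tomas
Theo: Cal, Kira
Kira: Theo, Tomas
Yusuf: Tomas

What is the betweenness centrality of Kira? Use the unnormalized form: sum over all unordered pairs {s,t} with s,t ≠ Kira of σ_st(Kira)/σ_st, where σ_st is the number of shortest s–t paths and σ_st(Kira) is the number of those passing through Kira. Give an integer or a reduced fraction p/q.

3/2

Pairs whose geodesics pass through Kira — Theo–Tomas: 1/2; Theo–Liam: 1/2; Theo–Yusuf: 1/2.
All other pairs contribute 0.
Summing the contributions gives betweenness(Kira) = 3/2.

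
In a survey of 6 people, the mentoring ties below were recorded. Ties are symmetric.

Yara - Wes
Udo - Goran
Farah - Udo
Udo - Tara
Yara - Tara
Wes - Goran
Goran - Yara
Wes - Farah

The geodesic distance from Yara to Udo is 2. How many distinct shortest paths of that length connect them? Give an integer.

The shortest distance is 2. The length-2 paths are: Yara–Goran–Udo; Yara–Tara–Udo.
That gives 2 distinct shortest paths.

2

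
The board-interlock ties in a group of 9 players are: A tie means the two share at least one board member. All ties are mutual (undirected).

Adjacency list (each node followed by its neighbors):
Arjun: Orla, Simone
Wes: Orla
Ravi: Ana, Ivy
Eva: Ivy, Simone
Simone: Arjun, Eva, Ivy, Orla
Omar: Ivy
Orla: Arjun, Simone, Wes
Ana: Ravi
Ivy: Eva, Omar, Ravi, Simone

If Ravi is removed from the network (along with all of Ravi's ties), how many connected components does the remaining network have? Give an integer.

2

Without Ravi, the remaining ties split the others into: {Arjun, Eva, Ivy, Omar, Orla, Simone, Wes}; {Ana}.
That's 2 separate components.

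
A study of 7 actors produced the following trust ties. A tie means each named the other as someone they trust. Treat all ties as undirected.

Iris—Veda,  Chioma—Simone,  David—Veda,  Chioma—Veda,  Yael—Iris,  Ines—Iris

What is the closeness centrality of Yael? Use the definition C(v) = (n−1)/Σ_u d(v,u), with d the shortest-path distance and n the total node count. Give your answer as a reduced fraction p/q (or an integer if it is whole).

2/5

Distances from Yael: Chioma:3, David:3, Ines:2, Iris:1, Simone:4, Veda:2. Sum = 15.
n = 7, so closeness = 6/15 = 2/5.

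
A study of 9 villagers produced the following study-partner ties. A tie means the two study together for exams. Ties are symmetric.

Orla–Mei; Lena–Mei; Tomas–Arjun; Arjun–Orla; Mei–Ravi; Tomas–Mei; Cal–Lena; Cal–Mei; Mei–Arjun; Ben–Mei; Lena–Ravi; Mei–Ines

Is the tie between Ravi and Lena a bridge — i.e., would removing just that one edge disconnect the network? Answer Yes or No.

Even without that edge, Ravi still reaches Lena via Ravi – Mei – Lena, so the network stays connected. Not a bridge.

No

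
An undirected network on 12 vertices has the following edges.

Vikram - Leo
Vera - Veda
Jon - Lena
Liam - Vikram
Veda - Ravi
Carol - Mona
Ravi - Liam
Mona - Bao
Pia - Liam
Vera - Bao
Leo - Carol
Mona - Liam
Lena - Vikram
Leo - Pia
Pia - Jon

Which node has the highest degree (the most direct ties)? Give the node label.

Degrees — Bao:2, Carol:2, Jon:2, Lena:2, Leo:3, Liam:4, Mona:3, Pia:3, Ravi:2, Veda:2, Vera:2, Vikram:3.
The maximum is 4, attained only by Liam.

Liam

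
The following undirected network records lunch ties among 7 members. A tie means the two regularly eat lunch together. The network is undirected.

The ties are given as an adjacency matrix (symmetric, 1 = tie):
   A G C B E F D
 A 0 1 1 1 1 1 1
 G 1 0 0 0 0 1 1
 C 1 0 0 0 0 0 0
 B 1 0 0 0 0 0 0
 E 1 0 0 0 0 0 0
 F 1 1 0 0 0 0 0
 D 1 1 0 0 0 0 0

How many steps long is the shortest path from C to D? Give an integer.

One shortest route is C – A – D, which uses 2 edges, and C and D are not directly tied, so nothing shorter exists. So d(C,D) = 2.

2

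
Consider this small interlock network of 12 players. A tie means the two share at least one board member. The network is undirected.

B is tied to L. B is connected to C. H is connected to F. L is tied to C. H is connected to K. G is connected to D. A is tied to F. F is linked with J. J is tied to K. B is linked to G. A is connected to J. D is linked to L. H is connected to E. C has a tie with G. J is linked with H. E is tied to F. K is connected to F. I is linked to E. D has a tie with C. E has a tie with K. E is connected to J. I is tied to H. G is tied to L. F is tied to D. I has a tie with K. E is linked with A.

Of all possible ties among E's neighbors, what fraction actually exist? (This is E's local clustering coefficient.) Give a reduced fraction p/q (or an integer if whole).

E's neighbors: A, F, H, I, J, and K (k = 6).
Possible neighbor pairs: C(6,2) = 15. Edges among them: A–F, A–J, F–H, F–J, F–K, H–I, H–J, H–K, I–K, J–K → e = 10.
Clustering(E) = 10/15 = 2/3.

2/3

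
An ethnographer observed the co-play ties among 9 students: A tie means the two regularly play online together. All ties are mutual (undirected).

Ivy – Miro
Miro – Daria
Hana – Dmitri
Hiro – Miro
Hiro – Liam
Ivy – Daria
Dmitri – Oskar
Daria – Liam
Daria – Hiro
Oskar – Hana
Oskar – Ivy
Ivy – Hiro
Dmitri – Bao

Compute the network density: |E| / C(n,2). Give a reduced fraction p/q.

13/36

There are 13 edges and 9 nodes, so the maximum possible is C(9,2) = 36.
Density = 13/36.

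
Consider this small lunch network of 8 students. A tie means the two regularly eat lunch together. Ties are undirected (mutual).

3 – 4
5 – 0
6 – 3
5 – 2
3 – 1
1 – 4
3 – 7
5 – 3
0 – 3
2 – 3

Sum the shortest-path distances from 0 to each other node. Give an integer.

Distances from 0: 1:2, 2:2, 3:1, 4:2, 5:1, 6:2, 7:2.
Sum = 2 + 2 + 1 + 2 + 1 + 2 + 2 = 12.

12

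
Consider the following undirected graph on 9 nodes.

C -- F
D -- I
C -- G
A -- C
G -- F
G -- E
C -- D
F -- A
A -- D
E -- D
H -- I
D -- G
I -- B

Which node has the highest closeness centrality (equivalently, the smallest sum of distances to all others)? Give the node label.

D

Farness (sum of distances to all others) for each node — A:15, B:21, C:14, D:11, E:16, F:18, G:14, H:21, I:14.
The smallest farness is 11, for D, so D has the highest closeness.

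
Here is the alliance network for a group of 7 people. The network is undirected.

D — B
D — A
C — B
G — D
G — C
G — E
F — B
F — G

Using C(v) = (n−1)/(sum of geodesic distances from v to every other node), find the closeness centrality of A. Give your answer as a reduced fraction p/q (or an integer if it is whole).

Distances from A: B:2, C:3, D:1, E:3, F:3, G:2. Sum = 14.
n = 7, so closeness = 6/14 = 3/7.

3/7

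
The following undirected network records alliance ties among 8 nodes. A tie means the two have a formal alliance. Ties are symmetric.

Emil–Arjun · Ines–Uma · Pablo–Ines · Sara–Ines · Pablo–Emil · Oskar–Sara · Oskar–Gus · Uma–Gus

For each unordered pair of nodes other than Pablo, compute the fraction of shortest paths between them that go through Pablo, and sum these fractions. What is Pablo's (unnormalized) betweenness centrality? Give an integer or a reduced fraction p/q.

Pairs whose geodesics pass through Pablo — Oskar–Emil: 1; Oskar–Arjun: 1; Uma–Emil: 1; Uma–Arjun: 1; Sara–Emil: 1; Sara–Arjun: 1; Gus–Emil: 1; Gus–Arjun: 1; Emil–Ines: 1; Ines–Arjun: 1.
All other pairs contribute 0.
Summing the contributions gives betweenness(Pablo) = 10.

10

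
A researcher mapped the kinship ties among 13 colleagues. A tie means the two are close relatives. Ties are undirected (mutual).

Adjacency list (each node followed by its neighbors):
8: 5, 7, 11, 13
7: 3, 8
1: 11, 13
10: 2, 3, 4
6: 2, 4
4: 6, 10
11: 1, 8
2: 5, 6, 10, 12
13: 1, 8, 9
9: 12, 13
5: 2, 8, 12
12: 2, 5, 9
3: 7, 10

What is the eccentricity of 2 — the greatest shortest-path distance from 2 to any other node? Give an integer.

Distances from 2: 1:4, 3:2, 4:2, 5:1, 6:1, 7:3, 8:2, 9:2, 10:1, 11:3, 12:1, 13:3.
The largest is 4 (to 1), so the eccentricity of 2 is 4.

4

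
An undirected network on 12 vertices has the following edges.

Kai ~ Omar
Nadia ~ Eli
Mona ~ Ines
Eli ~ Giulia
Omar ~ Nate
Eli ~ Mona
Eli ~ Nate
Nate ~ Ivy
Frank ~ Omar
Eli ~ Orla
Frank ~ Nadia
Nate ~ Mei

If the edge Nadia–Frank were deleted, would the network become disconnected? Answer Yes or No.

No

Even without that edge, Nadia still reaches Frank via Nadia – Eli – Nate – Omar – Frank, so the network stays connected. Not a bridge.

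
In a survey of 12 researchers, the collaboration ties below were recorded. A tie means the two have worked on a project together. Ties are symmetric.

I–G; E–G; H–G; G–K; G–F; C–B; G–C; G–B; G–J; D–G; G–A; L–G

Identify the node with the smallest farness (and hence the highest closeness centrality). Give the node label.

G

Farness (sum of distances to all others) for each node — A:21, B:20, C:20, D:21, E:21, F:21, G:11, H:21, I:21, J:21, K:21, L:21.
The smallest farness is 11, for G, so G has the highest closeness.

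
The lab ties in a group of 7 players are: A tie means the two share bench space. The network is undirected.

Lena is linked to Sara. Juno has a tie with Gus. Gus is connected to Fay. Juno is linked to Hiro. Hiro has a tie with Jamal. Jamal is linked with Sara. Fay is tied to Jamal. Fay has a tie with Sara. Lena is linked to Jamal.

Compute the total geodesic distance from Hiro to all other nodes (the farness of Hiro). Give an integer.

10

Distances from Hiro: Fay:2, Gus:2, Jamal:1, Juno:1, Lena:2, Sara:2.
Sum = 2 + 2 + 1 + 1 + 2 + 2 = 10.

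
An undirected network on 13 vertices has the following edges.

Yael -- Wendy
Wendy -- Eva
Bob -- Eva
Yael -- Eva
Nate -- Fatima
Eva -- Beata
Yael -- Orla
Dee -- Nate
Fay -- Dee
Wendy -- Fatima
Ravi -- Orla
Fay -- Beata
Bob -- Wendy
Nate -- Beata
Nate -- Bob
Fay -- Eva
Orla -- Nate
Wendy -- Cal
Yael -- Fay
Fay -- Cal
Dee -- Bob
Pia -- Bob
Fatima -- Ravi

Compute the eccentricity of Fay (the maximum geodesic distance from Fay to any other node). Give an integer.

3

Distances from Fay: Beata:1, Bob:2, Cal:1, Dee:1, Eva:1, Fatima:3, Nate:2, Orla:2, Pia:3, Ravi:3, Wendy:2, Yael:1.
The largest is 3 (to Fatima, Ravi, and Pia), so the eccentricity of Fay is 3.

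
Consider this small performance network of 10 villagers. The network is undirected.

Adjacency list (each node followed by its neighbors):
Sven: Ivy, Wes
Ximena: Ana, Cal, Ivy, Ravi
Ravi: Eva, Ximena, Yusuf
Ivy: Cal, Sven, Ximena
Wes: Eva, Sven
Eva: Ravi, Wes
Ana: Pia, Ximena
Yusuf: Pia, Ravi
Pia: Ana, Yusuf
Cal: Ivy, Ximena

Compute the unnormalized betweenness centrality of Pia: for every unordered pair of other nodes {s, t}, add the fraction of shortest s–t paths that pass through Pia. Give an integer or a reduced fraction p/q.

1

Pairs whose geodesics pass through Pia — Yusuf–Ana: 1.
All other pairs contribute 0.
Summing the contributions gives betweenness(Pia) = 1.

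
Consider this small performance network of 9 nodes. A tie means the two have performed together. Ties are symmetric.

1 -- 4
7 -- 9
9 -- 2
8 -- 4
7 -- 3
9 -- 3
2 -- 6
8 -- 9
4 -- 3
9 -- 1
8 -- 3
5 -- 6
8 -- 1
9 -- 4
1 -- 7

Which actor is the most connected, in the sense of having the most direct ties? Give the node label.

9

Degrees — 1:4, 2:2, 3:4, 4:4, 5:1, 6:2, 7:3, 8:4, 9:6.
The maximum is 6, attained only by 9.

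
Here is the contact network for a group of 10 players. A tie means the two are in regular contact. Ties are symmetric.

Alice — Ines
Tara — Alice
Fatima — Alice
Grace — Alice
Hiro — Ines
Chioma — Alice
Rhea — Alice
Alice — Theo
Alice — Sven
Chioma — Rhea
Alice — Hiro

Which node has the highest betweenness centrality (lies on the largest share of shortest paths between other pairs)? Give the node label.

Alice

Unnormalized betweenness of each node: Alice:34, Chioma:0, Fatima:0, Grace:0, Hiro:0, Ines:0, Rhea:0, Sven:0, Tara:0, Theo:0.
Alice has the largest value, 34, making it the main broker — the node through which the most shortest paths run.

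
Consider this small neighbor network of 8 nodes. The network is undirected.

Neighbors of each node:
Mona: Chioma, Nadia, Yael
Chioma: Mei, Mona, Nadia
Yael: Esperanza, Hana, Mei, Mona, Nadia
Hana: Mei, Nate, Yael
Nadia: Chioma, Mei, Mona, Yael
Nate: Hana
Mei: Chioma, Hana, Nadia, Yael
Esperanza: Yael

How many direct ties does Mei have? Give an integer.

4

Mei is directly tied to Chioma, Hana, Nadia, and Yael. That is 4 neighbors, so the degree of Mei is 4.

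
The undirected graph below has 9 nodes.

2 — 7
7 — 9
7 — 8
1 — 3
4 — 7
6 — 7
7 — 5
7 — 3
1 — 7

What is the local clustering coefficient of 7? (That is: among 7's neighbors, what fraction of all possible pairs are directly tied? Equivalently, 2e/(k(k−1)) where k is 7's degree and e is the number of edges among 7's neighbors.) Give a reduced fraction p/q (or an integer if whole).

1/28

7's neighbors: 1, 2, 3, 4, 5, 6, 8, and 9 (k = 8).
Possible neighbor pairs: C(8,2) = 28. Edges among them: 1–3 → e = 1.
Clustering(7) = 1/28.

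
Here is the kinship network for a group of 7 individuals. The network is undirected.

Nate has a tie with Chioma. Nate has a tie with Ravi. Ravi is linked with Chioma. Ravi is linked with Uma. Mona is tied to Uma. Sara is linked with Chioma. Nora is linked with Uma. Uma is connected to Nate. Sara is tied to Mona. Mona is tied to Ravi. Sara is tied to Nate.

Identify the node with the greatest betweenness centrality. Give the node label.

Unnormalized betweenness of each node: Chioma:1/3, Mona:4/3, Nate:7/3, Nora:0, Ravi:11/6, Sara:5/6, Uma:16/3.
Uma has the largest value, 16/3, making it the main broker — the node through which the most shortest paths run.

Uma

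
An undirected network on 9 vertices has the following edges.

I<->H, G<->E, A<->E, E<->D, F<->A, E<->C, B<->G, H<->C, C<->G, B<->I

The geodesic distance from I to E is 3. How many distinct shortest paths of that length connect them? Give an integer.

2

The shortest distance is 3. The length-3 paths are: I–B–G–E; I–H–C–E.
That gives 2 distinct shortest paths.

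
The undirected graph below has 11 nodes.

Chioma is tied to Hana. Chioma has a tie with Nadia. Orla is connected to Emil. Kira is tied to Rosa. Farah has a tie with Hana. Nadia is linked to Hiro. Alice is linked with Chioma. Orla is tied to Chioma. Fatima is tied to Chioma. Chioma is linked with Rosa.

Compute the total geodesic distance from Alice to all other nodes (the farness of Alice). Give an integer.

Distances from Alice: Chioma:1, Emil:3, Farah:3, Fatima:2, Hana:2, Hiro:3, Kira:3, Nadia:2, Orla:2, Rosa:2.
Sum = 1 + 3 + 3 + 2 + 2 + 3 + 3 + 2 + 2 + 2 = 23.

23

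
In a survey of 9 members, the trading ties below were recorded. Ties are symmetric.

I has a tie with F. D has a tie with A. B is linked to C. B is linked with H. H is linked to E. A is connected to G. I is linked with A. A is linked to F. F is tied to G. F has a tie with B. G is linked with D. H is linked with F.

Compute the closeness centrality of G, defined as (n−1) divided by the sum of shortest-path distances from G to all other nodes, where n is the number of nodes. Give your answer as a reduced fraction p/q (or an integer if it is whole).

Distances from G: A:1, B:2, C:3, D:1, E:3, F:1, H:2, I:2. Sum = 15.
n = 9, so closeness = 8/15.

8/15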